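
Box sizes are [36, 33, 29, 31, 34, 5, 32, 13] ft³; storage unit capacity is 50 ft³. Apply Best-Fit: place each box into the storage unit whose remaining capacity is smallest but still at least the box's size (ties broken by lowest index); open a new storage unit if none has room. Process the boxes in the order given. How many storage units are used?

6

storage unit 1: place 36 ft³, 14 ft³ left
storage unit 2: place 33 ft³, 17 ft³ left
storage unit 3: place 29 ft³, 21 ft³ left
storage unit 4: place 31 ft³, 19 ft³ left
storage unit 5: place 34 ft³, 16 ft³ left
storage unit 1: place 5 ft³, 9 ft³ left
storage unit 6: place 32 ft³, 18 ft³ left
storage unit 5: place 13 ft³, 3 ft³ left
Final storage units: [36,5] [33] [29] [31] [34,13] [32].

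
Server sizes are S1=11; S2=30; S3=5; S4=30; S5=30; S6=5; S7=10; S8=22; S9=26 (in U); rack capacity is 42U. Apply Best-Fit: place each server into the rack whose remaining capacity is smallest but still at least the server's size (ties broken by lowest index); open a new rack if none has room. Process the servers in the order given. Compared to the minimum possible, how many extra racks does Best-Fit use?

0

Best-Fit: [11,30] [5,30,5] [30,10] [22] [26] → 5 racks.
Total size 169U; any packing needs at least ⌈169/42⌉ = 5 racks.
So 5 is already optimal.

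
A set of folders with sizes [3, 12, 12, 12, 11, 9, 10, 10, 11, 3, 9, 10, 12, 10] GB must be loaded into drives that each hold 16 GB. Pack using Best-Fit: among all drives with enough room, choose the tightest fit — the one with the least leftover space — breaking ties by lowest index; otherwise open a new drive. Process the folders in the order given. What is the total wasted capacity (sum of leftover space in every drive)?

58

drive 1: place 3 GB, 13 GB left
drive 1: place 12 GB, 1 GB left
drive 2: place 12 GB, 4 GB left
drive 3: place 12 GB, 4 GB left
drive 4: place 11 GB, 5 GB left
drive 5: place 9 GB, 7 GB left
drive 6: place 10 GB, 6 GB left
drive 7: place 10 GB, 6 GB left
drive 8: place 11 GB, 5 GB left
drive 2: place 3 GB, 1 GB left
drive 9: place 9 GB, 7 GB left
drive 10: place 10 GB, 6 GB left
drive 11: place 12 GB, 4 GB left
drive 12: place 10 GB, 6 GB left
12 drives × 16 GB = 192 GB; used 134 GB; unused 58 GB.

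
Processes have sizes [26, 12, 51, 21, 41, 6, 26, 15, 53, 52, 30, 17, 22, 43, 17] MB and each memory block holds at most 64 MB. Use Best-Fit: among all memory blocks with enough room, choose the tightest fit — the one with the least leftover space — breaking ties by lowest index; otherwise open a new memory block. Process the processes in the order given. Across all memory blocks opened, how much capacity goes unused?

80

Put 26 MB in memory block 1; 38 MB remain.
Put 12 MB in memory block 1; 26 MB remain.
Put 51 MB in memory block 2; 13 MB remain.
Put 21 MB in memory block 1; 5 MB remain.
Put 41 MB in memory block 3; 23 MB remain.
Put 6 MB in memory block 2; 7 MB remain.
Put 26 MB in memory block 4; 38 MB remain.
Put 15 MB in memory block 3; 8 MB remain.
Put 53 MB in memory block 5; 11 MB remain.
Put 52 MB in memory block 6; 12 MB remain.
Put 30 MB in memory block 4; 8 MB remain.
Put 17 MB in memory block 7; 47 MB remain.
Put 22 MB in memory block 7; 25 MB remain.
Put 43 MB in memory block 8; 21 MB remain.
Put 17 MB in memory block 8; 4 MB remain.
8 memory blocks × 64 MB = 512 MB; used 432 MB; unused 80 MB.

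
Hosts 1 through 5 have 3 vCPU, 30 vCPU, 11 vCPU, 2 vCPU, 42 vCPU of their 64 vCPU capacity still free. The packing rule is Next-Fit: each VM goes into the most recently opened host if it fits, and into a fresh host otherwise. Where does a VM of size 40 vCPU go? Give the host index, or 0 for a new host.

5

Next-Fit only looks at host 5, which has 42 vCPU free.
40 vCPU fits there.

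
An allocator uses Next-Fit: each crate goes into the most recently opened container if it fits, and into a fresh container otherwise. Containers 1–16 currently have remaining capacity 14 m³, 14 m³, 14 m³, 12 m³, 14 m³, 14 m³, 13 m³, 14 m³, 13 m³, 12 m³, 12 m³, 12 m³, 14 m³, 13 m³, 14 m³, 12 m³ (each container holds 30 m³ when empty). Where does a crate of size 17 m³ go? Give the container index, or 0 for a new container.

Next-Fit only looks at container 16, which has 12 m³ free.
17 m³ does not fit, so a new container is opened.

0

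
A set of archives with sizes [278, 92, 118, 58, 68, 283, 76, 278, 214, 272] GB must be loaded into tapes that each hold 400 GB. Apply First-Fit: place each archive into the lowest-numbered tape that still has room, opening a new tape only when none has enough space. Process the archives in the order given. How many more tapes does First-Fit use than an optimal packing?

1

First-Fit: [278,92] [118,58,68,76] [283] [278] [214] [272] → 6 tapes.
Total size 1737 GB; any packing needs at least ⌈1737/400⌉ = 5 tapes.
An optimal packing achieves that bound: [283,92] [278,118] [278,76] [272,68,58] [214] → 5 tapes.
Excess: 6 − 5 = 1.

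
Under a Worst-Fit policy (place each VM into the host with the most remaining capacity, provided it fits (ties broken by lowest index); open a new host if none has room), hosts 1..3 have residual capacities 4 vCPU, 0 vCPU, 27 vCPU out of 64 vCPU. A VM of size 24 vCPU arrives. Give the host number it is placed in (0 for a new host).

Hosts with room: host 3 (27 vCPU).
Most room is host 3 with 27 vCPU free.

3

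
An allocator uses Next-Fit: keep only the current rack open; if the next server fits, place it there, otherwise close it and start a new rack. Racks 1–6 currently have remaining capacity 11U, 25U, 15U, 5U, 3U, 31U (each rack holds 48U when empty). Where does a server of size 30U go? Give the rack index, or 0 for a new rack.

Next-Fit only looks at rack 6, which has 31U free.
30U fits there.

6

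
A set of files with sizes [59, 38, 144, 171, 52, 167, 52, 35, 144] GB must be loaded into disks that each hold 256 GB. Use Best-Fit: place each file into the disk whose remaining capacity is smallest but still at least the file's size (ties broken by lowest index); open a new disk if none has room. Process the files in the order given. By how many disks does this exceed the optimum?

Best-Fit: [59,38,144] [171,52] [167,52,35] [144] → 4 disks.
Total size 862 GB; any packing needs at least ⌈862/256⌉ = 4 disks.
So 4 is already optimal.

0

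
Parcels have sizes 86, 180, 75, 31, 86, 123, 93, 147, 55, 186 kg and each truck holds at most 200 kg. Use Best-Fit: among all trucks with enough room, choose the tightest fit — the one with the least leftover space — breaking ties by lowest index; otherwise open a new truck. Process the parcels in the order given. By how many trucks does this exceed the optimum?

Best-Fit: [86,75,31] [180] [86,93] [123,55] [147] [186] → 6 trucks.
Total size 1062 kg; any packing needs at least ⌈1062/200⌉ = 6 trucks.
So 6 is already optimal.

0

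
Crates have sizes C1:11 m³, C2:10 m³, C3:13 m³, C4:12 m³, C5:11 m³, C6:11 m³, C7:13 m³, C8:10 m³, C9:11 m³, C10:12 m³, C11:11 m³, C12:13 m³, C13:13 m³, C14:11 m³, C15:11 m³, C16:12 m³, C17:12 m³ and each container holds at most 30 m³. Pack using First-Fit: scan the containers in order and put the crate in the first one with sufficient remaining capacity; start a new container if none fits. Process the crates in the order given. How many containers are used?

Put C1 (11 m³) in container 1; 19 m³ remain.
Put C2 (10 m³) in container 1; 9 m³ remain.
Put C3 (13 m³) in container 2; 17 m³ remain.
Put C4 (12 m³) in container 2; 5 m³ remain.
Put C5 (11 m³) in container 3; 19 m³ remain.
Put C6 (11 m³) in container 3; 8 m³ remain.
Put C7 (13 m³) in container 4; 17 m³ remain.
Put C8 (10 m³) in container 4; 7 m³ remain.
Put C9 (11 m³) in container 5; 19 m³ remain.
Put C10 (12 m³) in container 5; 7 m³ remain.
Put C11 (11 m³) in container 6; 19 m³ remain.
Put C12 (13 m³) in container 6; 6 m³ remain.
Put C13 (13 m³) in container 7; 17 m³ remain.
Put C14 (11 m³) in container 7; 6 m³ remain.
Put C15 (11 m³) in container 8; 19 m³ remain.
Put C16 (12 m³) in container 8; 7 m³ remain.
Put C17 (12 m³) in container 9; 18 m³ remain.
Final containers: [11,10] [13,12] [11,11] [13,10] [11,12] [11,13] [13,11] [11,12] [12].

9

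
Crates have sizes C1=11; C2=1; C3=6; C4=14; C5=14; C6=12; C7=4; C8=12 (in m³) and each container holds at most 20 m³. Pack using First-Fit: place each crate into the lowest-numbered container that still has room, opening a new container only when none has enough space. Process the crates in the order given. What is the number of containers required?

5

Put C1 (11 m³) in container 1; 9 m³ remain.
Put C2 (1 m³) in container 1; 8 m³ remain.
Put C3 (6 m³) in container 1; 2 m³ remain.
Put C4 (14 m³) in container 2; 6 m³ remain.
Put C5 (14 m³) in container 3; 6 m³ remain.
Put C6 (12 m³) in container 4; 8 m³ remain.
Put C7 (4 m³) in container 2; 2 m³ remain.
Put C8 (12 m³) in container 5; 8 m³ remain.
Final containers: [11,1,6] [14,4] [14] [12] [12].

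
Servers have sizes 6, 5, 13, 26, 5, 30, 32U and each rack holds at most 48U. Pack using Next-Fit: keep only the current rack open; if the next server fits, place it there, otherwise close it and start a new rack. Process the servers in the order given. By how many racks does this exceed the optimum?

1

Next-Fit: [6,5,13] [26,5] [30] [32] → 4 racks.
Total size 117U; any packing needs at least ⌈117/48⌉ = 3 racks.
An optimal packing achieves that bound: [32,13] [30,6,5,5] [26] → 3 racks.
Excess: 4 − 3 = 1.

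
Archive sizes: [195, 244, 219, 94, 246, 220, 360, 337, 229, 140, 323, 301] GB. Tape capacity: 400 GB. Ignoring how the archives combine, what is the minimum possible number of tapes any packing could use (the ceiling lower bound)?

8

Total size = 195 + 244 + 219 + 94 + 246 + 220 + 360 + 337 + 229 + 140 + 323 + 301 = 2908 GB.
⌈2908 / 400⌉ = 8.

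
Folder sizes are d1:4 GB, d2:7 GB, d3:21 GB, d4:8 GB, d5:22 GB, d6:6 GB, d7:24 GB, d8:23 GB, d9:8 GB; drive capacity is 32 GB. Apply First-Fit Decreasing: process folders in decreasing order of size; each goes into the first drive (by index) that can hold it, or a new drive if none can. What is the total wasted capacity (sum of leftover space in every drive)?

5

Sorted descending: 24, 23, 22, 21, 8, 8, 7, 6, 4.
24 GB → drive 1 (remaining 8 GB)
23 GB → drive 2 (remaining 9 GB)
22 GB → drive 3 (remaining 10 GB)
21 GB → drive 4 (remaining 11 GB)
8 GB → drive 1 (remaining 0 GB)
8 GB → drive 2 (remaining 1 GB)
7 GB → drive 3 (remaining 3 GB)
6 GB → drive 4 (remaining 5 GB)
4 GB → drive 4 (remaining 1 GB)
4 drives × 32 GB = 128 GB; used 123 GB; unused 5 GB.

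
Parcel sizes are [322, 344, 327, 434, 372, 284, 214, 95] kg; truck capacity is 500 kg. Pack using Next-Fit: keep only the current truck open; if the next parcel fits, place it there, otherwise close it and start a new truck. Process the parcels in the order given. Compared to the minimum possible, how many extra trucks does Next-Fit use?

Next-Fit: [322] [344] [327] [434] [372] [284,214] [95] → 7 trucks.
6 parcels exceed 250 kg (half the capacity), and no two of those can share a truck, so at least 6 trucks are needed.
An optimal packing achieves that bound: [434] [372,95] [344] [327] [322] [284,214] → 6 trucks.
Excess: 7 − 6 = 1.

1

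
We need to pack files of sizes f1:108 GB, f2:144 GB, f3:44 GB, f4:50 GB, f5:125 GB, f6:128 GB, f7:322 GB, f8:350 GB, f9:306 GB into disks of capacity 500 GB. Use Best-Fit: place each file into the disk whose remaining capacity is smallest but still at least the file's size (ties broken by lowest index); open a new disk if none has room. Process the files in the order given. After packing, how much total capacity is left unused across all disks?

423

Put f1 (108 GB) in disk 1; 392 GB remain.
Put f2 (144 GB) in disk 1; 248 GB remain.
Put f3 (44 GB) in disk 1; 204 GB remain.
Put f4 (50 GB) in disk 1; 154 GB remain.
Put f5 (125 GB) in disk 1; 29 GB remain.
Put f6 (128 GB) in disk 2; 372 GB remain.
Put f7 (322 GB) in disk 2; 50 GB remain.
Put f8 (350 GB) in disk 3; 150 GB remain.
Put f9 (306 GB) in disk 4; 194 GB remain.
4 disks × 500 GB = 2000 GB; used 1577 GB; unused 423 GB.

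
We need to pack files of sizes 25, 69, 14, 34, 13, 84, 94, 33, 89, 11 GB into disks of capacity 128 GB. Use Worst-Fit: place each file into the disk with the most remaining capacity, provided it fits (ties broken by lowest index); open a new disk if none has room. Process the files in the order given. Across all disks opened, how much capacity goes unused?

174

25 GB → disk 1 (remaining 103 GB)
69 GB → disk 1 (remaining 34 GB)
14 GB → disk 1 (remaining 20 GB)
34 GB → disk 2 (remaining 94 GB)
13 GB → disk 2 (remaining 81 GB)
84 GB → disk 3 (remaining 44 GB)
94 GB → disk 4 (remaining 34 GB)
33 GB → disk 2 (remaining 48 GB)
89 GB → disk 5 (remaining 39 GB)
11 GB → disk 2 (remaining 37 GB)
5 disks × 128 GB = 640 GB; used 466 GB; unused 174 GB.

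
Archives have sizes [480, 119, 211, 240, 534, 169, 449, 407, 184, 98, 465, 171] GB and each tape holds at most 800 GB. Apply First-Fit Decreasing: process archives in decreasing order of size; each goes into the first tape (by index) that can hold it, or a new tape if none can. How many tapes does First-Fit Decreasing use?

5

Sorted descending: 534, 480, 465, 449, 407, 240, 211, 184, 171, 169, 119, 98.
534 GB → tape 1 (remaining 266 GB)
480 GB → tape 2 (remaining 320 GB)
465 GB → tape 3 (remaining 335 GB)
449 GB → tape 4 (remaining 351 GB)
407 GB → tape 5 (remaining 393 GB)
240 GB → tape 1 (remaining 26 GB)
211 GB → tape 2 (remaining 109 GB)
184 GB → tape 3 (remaining 151 GB)
171 GB → tape 4 (remaining 180 GB)
169 GB → tape 4 (remaining 11 GB)
119 GB → tape 3 (remaining 32 GB)
98 GB → tape 2 (remaining 11 GB)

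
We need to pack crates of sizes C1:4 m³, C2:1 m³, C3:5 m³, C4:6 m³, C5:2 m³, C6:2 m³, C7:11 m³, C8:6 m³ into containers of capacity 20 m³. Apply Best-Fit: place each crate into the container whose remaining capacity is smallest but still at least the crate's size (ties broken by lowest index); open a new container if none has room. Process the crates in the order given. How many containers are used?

2

container 1: place C1 (4 m³), 16 m³ left
container 1: place C2 (1 m³), 15 m³ left
container 1: place C3 (5 m³), 10 m³ left
container 1: place C4 (6 m³), 4 m³ left
container 1: place C5 (2 m³), 2 m³ left
container 1: place C6 (2 m³), 0 m³ left
container 2: place C7 (11 m³), 9 m³ left
container 2: place C8 (6 m³), 3 m³ left
Final containers: [4,1,5,6,2,2] [11,6].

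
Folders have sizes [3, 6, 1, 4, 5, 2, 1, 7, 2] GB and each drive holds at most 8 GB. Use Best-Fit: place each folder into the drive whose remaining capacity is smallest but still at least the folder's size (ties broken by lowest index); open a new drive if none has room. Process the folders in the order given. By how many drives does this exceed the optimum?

Best-Fit: [3,4,1] [6,1] [5,2] [7] [2] → 5 drives.
Total size 31 GB; any packing needs at least ⌈31/8⌉ = 4 drives.
An optimal packing achieves that bound: [7,1] [6,2] [5,3] [4,2,1] → 4 drives.
Excess: 5 − 4 = 1.

1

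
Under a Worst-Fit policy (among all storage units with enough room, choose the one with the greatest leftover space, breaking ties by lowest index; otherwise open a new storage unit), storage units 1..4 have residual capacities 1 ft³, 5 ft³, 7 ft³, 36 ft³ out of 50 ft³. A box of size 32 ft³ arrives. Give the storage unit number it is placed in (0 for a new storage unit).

Storage units with room: storage unit 4 (36 ft³).
Most room is storage unit 4 with 36 ft³ free.

4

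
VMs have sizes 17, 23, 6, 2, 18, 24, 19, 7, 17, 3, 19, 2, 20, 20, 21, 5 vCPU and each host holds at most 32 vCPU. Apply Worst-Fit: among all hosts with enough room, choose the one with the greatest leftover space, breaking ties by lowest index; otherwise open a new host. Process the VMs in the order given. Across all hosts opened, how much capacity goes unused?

Put 17 vCPU in host 1; 15 vCPU remain.
Put 23 vCPU in host 2; 9 vCPU remain.
Put 6 vCPU in host 1; 9 vCPU remain.
Put 2 vCPU in host 1; 7 vCPU remain.
Put 18 vCPU in host 3; 14 vCPU remain.
Put 24 vCPU in host 4; 8 vCPU remain.
Put 19 vCPU in host 5; 13 vCPU remain.
Put 7 vCPU in host 3; 7 vCPU remain.
Put 17 vCPU in host 6; 15 vCPU remain.
Put 3 vCPU in host 6; 12 vCPU remain.
Put 19 vCPU in host 7; 13 vCPU remain.
Put 2 vCPU in host 5; 11 vCPU remain.
Put 20 vCPU in host 8; 12 vCPU remain.
Put 20 vCPU in host 9; 12 vCPU remain.
Put 21 vCPU in host 10; 11 vCPU remain.
Put 5 vCPU in host 7; 8 vCPU remain.
10 hosts × 32 vCPU = 320 vCPU; used 223 vCPU; unused 97 vCPU.

97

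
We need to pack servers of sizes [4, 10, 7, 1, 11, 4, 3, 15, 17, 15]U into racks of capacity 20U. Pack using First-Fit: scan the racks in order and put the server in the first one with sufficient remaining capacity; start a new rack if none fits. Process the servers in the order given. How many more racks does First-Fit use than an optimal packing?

First-Fit: [4,10,1,4] [7,11] [3,15] [17] [15] → 5 racks.
Total size 87U; any packing needs at least ⌈87/20⌉ = 5 racks.
So 5 is already optimal.

0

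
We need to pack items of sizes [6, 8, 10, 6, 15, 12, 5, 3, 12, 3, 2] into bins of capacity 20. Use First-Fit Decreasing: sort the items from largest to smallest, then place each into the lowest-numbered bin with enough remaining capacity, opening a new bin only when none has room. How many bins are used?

Sorted descending: 15, 12, 12, 10, 8, 6, 6, 5, 3, 3, 2.
bin 1: place 15, 5 left
bin 2: place 12, 8 left
bin 3: place 12, 8 left
bin 4: place 10, 10 left
bin 2: place 8, 0 left
bin 3: place 6, 2 left
bin 4: place 6, 4 left
bin 1: place 5, 0 left
bin 4: place 3, 1 left
bin 5: place 3, 17 left
bin 3: place 2, 0 left
Final bins: [15,5] [12,8] [12,6,2] [10,6,3] [3].

5 bins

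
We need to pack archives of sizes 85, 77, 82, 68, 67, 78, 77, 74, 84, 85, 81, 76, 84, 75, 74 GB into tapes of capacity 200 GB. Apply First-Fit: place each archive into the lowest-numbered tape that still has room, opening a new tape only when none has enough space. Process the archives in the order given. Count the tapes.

8

tape 1: place 85 GB, 115 GB left
tape 1: place 77 GB, 38 GB left
tape 2: place 82 GB, 118 GB left
tape 2: place 68 GB, 50 GB left
tape 3: place 67 GB, 133 GB left
tape 3: place 78 GB, 55 GB left
tape 4: place 77 GB, 123 GB left
tape 4: place 74 GB, 49 GB left
tape 5: place 84 GB, 116 GB left
tape 5: place 85 GB, 31 GB left
tape 6: place 81 GB, 119 GB left
tape 6: place 76 GB, 43 GB left
tape 7: place 84 GB, 116 GB left
tape 7: place 75 GB, 41 GB left
tape 8: place 74 GB, 126 GB left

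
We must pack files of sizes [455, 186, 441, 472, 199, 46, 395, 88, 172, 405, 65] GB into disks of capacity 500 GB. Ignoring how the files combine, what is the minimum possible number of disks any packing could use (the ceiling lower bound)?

6 disks

Total size = 455 + 186 + 441 + 472 + 199 + 46 + 395 + 88 + 172 + 405 + 65 = 2924 GB.
⌈2924 / 500⌉ = 6.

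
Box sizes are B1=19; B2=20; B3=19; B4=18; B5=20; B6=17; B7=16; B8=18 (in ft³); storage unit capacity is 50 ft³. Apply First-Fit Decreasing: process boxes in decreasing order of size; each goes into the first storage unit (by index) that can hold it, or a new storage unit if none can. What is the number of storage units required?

Sorted descending: 20, 20, 19, 19, 18, 18, 17, 16.
Put 20 ft³ in storage unit 1; 30 ft³ remain.
Put 20 ft³ in storage unit 1; 10 ft³ remain.
Put 19 ft³ in storage unit 2; 31 ft³ remain.
Put 19 ft³ in storage unit 2; 12 ft³ remain.
Put 18 ft³ in storage unit 3; 32 ft³ remain.
Put 18 ft³ in storage unit 3; 14 ft³ remain.
Put 17 ft³ in storage unit 4; 33 ft³ remain.
Put 16 ft³ in storage unit 4; 17 ft³ remain.

4 storage units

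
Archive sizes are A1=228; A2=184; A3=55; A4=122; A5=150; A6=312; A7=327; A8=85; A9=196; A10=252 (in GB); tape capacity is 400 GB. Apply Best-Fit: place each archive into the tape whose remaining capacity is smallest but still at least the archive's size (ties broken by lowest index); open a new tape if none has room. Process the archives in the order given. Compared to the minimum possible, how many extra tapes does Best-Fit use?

1

Best-Fit: [228,55] [184,122] [150,196] [312,85] [327] [252] → 6 tapes.
Total size 1911 GB; any packing needs at least ⌈1911/400⌉ = 5 tapes.
An optimal packing achieves that bound: [327,55] [312,85] [252,122] [228,150] [196,184] → 5 tapes.
Excess: 6 − 5 = 1.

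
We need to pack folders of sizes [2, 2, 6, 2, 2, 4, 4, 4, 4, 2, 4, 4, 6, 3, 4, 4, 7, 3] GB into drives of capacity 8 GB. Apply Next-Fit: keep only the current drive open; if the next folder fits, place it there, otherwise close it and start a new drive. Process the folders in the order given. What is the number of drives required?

2 GB → drive 1 (remaining 6 GB)
2 GB → drive 1 (remaining 4 GB)
6 GB → drive 2 (remaining 2 GB)
2 GB → drive 2 (remaining 0 GB)
2 GB → drive 3 (remaining 6 GB)
4 GB → drive 3 (remaining 2 GB)
4 GB → drive 4 (remaining 4 GB)
4 GB → drive 4 (remaining 0 GB)
4 GB → drive 5 (remaining 4 GB)
2 GB → drive 5 (remaining 2 GB)
4 GB → drive 6 (remaining 4 GB)
4 GB → drive 6 (remaining 0 GB)
6 GB → drive 7 (remaining 2 GB)
3 GB → drive 8 (remaining 5 GB)
4 GB → drive 8 (remaining 1 GB)
4 GB → drive 9 (remaining 4 GB)
7 GB → drive 10 (remaining 1 GB)
3 GB → drive 11 (remaining 5 GB)
Final drives: [2,2] [6,2] [2,4] [4,4] [4,2] [4,4] [6] [3,4] [4] [7] [3].

11 drives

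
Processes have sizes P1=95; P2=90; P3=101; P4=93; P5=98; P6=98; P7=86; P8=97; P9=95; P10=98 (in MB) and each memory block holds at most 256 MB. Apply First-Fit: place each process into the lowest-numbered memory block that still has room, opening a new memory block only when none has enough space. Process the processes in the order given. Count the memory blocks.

memory block 1: place P1 (95 MB), 161 MB left
memory block 1: place P2 (90 MB), 71 MB left
memory block 2: place P3 (101 MB), 155 MB left
memory block 2: place P4 (93 MB), 62 MB left
memory block 3: place P5 (98 MB), 158 MB left
memory block 3: place P6 (98 MB), 60 MB left
memory block 4: place P7 (86 MB), 170 MB left
memory block 4: place P8 (97 MB), 73 MB left
memory block 5: place P9 (95 MB), 161 MB left
memory block 5: place P10 (98 MB), 63 MB left

5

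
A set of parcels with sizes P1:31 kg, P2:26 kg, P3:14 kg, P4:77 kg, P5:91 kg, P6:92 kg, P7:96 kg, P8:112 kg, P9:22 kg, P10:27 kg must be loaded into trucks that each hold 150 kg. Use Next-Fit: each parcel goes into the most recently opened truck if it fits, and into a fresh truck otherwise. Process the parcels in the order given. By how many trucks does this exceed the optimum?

Next-Fit: [31,26,14,77] [91] [92] [96] [112,22] [27] → 6 trucks.
5 parcels exceed 75 kg (half the capacity), and no two of those can share a truck, so at least 5 trucks are needed.
An optimal packing achieves that bound: [112,31] [96,27,26] [92,22,14] [91] [77] → 5 trucks.
Excess: 6 − 5 = 1.

1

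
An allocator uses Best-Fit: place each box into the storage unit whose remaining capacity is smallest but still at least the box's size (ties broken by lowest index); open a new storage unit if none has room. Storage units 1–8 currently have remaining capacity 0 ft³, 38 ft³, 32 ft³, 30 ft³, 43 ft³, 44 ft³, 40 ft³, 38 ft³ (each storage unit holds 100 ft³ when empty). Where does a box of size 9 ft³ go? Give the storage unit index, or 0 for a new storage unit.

4

Storage units with room: storage unit 2 (38 ft³), storage unit 3 (32 ft³), storage unit 4 (30 ft³), storage unit 5 (43 ft³), storage unit 6 (44 ft³), storage unit 7 (40 ft³), storage unit 8 (38 ft³).
Tightest fit is storage unit 4 with 30 ft³ free.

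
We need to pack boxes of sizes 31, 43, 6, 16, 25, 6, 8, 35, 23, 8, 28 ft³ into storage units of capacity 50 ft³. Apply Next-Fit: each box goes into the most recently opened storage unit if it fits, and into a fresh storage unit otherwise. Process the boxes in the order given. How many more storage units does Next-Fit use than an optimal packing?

Next-Fit: [31] [43,6] [16,25,6] [8,35] [23,8] [28] → 6 storage units.
Total size 229 ft³; any packing needs at least ⌈229/50⌉ = 5 storage units.
An optimal packing achieves that bound: [43,6] [35,8,6] [31,16] [28,8] [25,23] → 5 storage units.
Excess: 6 − 5 = 1.

1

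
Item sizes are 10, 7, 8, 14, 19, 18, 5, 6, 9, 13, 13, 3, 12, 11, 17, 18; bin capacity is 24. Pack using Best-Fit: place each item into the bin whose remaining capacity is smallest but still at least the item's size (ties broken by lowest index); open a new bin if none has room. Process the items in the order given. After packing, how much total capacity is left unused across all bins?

bin 1: place 10, 14 left
bin 1: place 7, 7 left
bin 2: place 8, 16 left
bin 2: place 14, 2 left
bin 3: place 19, 5 left
bin 4: place 18, 6 left
bin 3: place 5, 0 left
bin 4: place 6, 0 left
bin 5: place 9, 15 left
bin 5: place 13, 2 left
bin 6: place 13, 11 left
bin 1: place 3, 4 left
bin 7: place 12, 12 left
bin 6: place 11, 0 left
bin 8: place 17, 7 left
bin 9: place 18, 6 left
9 bins × 24 = 216; used 183; unused 33.

33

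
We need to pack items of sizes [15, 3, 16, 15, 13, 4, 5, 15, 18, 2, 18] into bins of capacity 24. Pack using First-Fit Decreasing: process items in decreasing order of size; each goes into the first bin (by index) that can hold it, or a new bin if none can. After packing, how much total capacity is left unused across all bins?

Sorted descending: 18, 18, 16, 15, 15, 15, 13, 5, 4, 3, 2.
18 → bin 1 (remaining 6)
18 → bin 2 (remaining 6)
16 → bin 3 (remaining 8)
15 → bin 4 (remaining 9)
15 → bin 5 (remaining 9)
15 → bin 6 (remaining 9)
13 → bin 7 (remaining 11)
5 → bin 1 (remaining 1)
4 → bin 2 (remaining 2)
3 → bin 3 (remaining 5)
2 → bin 2 (remaining 0)
7 bins × 24 = 168; used 124; unused 44.

44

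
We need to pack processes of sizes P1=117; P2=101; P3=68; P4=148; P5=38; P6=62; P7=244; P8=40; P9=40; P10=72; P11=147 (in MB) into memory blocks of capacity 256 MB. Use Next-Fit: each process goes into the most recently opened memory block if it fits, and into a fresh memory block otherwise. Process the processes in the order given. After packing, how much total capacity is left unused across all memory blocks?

459

P1 (117 MB) → memory block 1 (remaining 139 MB)
P2 (101 MB) → memory block 1 (remaining 38 MB)
P3 (68 MB) → memory block 2 (remaining 188 MB)
P4 (148 MB) → memory block 2 (remaining 40 MB)
P5 (38 MB) → memory block 2 (remaining 2 MB)
P6 (62 MB) → memory block 3 (remaining 194 MB)
P7 (244 MB) → memory block 4 (remaining 12 MB)
P8 (40 MB) → memory block 5 (remaining 216 MB)
P9 (40 MB) → memory block 5 (remaining 176 MB)
P10 (72 MB) → memory block 5 (remaining 104 MB)
P11 (147 MB) → memory block 6 (remaining 109 MB)
6 memory blocks × 256 MB = 1536 MB; used 1077 MB; unused 459 MB.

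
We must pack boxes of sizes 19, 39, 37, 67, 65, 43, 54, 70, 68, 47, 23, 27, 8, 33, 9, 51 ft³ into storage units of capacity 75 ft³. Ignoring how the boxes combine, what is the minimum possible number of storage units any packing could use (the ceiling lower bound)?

9 storage units

Total size = 19 + 39 + 37 + 67 + 65 + 43 + 54 + 70 + 68 + 47 + 23 + 27 + 8 + 33 + 9 + 51 = 660 ft³.
⌈660 / 75⌉ = 9.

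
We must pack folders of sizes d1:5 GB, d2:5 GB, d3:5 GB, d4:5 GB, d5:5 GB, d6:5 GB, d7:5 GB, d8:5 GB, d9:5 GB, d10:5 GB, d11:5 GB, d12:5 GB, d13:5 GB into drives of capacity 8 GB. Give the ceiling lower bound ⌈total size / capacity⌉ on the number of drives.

Total size = 5 + 5 + 5 + 5 + 5 + 5 + 5 + 5 + 5 + 5 + 5 + 5 + 5 = 65 GB.
⌈65 / 8⌉ = 9.

9 drives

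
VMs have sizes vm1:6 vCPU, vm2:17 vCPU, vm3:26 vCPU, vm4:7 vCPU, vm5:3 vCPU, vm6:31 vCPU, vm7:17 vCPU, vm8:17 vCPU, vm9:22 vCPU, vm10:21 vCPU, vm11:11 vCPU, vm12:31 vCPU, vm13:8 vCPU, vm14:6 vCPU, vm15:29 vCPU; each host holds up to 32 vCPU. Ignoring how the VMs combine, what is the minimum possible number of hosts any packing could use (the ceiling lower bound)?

8 hosts

Total size = 6 + 17 + 26 + 7 + 3 + 31 + 17 + 17 + 22 + 21 + 11 + 31 + 8 + 6 + 29 = 252 vCPU.
⌈252 / 32⌉ = 8.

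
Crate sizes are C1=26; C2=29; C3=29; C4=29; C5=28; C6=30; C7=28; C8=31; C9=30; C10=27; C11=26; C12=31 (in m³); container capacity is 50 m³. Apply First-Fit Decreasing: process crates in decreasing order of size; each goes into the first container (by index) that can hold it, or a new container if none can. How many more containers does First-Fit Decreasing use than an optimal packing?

First-Fit Decreasing: [31] [31] [30] [30] [29] [29] [29] [28] [28] [27] [26] [26] → 12 containers.
12 crates exceed 25 m³ (half the capacity), and no two of those can share a container, so at least 12 containers are needed.
So 12 is already optimal.

0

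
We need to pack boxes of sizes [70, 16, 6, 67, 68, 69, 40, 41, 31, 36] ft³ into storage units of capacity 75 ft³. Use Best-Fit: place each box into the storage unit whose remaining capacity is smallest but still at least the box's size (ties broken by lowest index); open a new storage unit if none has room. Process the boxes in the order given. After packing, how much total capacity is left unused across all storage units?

storage unit 1: place 70 ft³, 5 ft³ left
storage unit 2: place 16 ft³, 59 ft³ left
storage unit 2: place 6 ft³, 53 ft³ left
storage unit 3: place 67 ft³, 8 ft³ left
storage unit 4: place 68 ft³, 7 ft³ left
storage unit 5: place 69 ft³, 6 ft³ left
storage unit 2: place 40 ft³, 13 ft³ left
storage unit 6: place 41 ft³, 34 ft³ left
storage unit 6: place 31 ft³, 3 ft³ left
storage unit 7: place 36 ft³, 39 ft³ left
7 storage units × 75 ft³ = 525 ft³; used 444 ft³; unused 81 ft³.

81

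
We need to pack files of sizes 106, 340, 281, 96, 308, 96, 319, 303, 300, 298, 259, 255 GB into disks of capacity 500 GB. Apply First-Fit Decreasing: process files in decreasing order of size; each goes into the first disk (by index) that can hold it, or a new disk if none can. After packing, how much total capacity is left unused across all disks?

1539

Sorted descending: 340, 319, 308, 303, 300, 298, 281, 259, 255, 106, 96, 96.
340 GB → disk 1 (remaining 160 GB)
319 GB → disk 2 (remaining 181 GB)
308 GB → disk 3 (remaining 192 GB)
303 GB → disk 4 (remaining 197 GB)
300 GB → disk 5 (remaining 200 GB)
298 GB → disk 6 (remaining 202 GB)
281 GB → disk 7 (remaining 219 GB)
259 GB → disk 8 (remaining 241 GB)
255 GB → disk 9 (remaining 245 GB)
106 GB → disk 1 (remaining 54 GB)
96 GB → disk 2 (remaining 85 GB)
96 GB → disk 3 (remaining 96 GB)
9 disks × 500 GB = 4500 GB; used 2961 GB; unused 1539 GB.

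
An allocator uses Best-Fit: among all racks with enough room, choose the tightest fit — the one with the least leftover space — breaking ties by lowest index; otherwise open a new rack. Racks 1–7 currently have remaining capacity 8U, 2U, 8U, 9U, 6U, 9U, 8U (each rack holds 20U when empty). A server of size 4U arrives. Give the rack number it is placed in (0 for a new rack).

Racks with room: rack 1 (8U), rack 3 (8U), rack 4 (9U), rack 5 (6U), rack 6 (9U), rack 7 (8U).
Tightest fit is rack 5 with 6U free.

5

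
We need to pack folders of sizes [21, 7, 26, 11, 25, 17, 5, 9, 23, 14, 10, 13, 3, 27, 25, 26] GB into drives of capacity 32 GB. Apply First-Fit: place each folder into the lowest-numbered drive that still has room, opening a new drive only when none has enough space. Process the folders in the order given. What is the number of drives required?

Put 21 GB in drive 1; 11 GB remain.
Put 7 GB in drive 1; 4 GB remain.
Put 26 GB in drive 2; 6 GB remain.
Put 11 GB in drive 3; 21 GB remain.
Put 25 GB in drive 4; 7 GB remain.
Put 17 GB in drive 3; 4 GB remain.
Put 5 GB in drive 2; 1 GB remain.
Put 9 GB in drive 5; 23 GB remain.
Put 23 GB in drive 5; 0 GB remain.
Put 14 GB in drive 6; 18 GB remain.
Put 10 GB in drive 6; 8 GB remain.
Put 13 GB in drive 7; 19 GB remain.
Put 3 GB in drive 1; 1 GB remain.
Put 27 GB in drive 8; 5 GB remain.
Put 25 GB in drive 9; 7 GB remain.
Put 26 GB in drive 10; 6 GB remain.
Final drives: [21,7,3] [26,5] [11,17] [25] [9,23] [14,10] [13] [27] [25] [26].

10 drives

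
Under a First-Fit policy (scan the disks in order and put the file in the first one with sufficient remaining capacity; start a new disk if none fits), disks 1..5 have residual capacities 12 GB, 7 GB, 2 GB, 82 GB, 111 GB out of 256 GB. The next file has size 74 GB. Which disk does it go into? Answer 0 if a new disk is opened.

4

Disks with room: disk 4 (82 GB), disk 5 (111 GB).
The first with room is disk 4.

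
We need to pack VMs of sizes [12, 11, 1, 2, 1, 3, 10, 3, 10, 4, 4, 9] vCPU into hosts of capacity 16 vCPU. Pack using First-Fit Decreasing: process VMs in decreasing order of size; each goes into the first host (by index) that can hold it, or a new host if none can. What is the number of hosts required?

5

Sorted descending: 12, 11, 10, 10, 9, 4, 4, 3, 3, 2, 1, 1.
12 vCPU → host 1 (remaining 4 vCPU)
11 vCPU → host 2 (remaining 5 vCPU)
10 vCPU → host 3 (remaining 6 vCPU)
10 vCPU → host 4 (remaining 6 vCPU)
9 vCPU → host 5 (remaining 7 vCPU)
4 vCPU → host 1 (remaining 0 vCPU)
4 vCPU → host 2 (remaining 1 vCPU)
3 vCPU → host 3 (remaining 3 vCPU)
3 vCPU → host 3 (remaining 0 vCPU)
2 vCPU → host 4 (remaining 4 vCPU)
1 vCPU → host 2 (remaining 0 vCPU)
1 vCPU → host 4 (remaining 3 vCPU)
Final hosts: [12,4] [11,4,1] [10,3,3] [10,2,1] [9].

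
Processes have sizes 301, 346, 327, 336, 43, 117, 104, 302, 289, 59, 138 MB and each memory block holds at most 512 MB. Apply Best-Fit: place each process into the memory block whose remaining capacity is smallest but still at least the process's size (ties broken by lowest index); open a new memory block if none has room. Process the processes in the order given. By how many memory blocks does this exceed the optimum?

0

Best-Fit: [301] [346,43,117] [327,138] [336,104,59] [302] [289] → 6 memory blocks.
6 processes exceed 256 MB (half the capacity), and no two of those can share a memory block, so at least 6 memory blocks are needed.
So 6 is already optimal.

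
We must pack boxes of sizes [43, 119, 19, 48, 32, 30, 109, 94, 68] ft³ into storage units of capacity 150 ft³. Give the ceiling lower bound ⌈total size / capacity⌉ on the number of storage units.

4 storage units

Total size = 43 + 119 + 19 + 48 + 32 + 30 + 109 + 94 + 68 = 562 ft³.
⌈562 / 150⌉ = 4.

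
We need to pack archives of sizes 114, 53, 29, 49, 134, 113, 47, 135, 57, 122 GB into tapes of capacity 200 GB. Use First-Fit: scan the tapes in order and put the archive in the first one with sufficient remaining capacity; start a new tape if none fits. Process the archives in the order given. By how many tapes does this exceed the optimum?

0

First-Fit: [114,53,29] [49,134] [113,47] [135,57] [122] → 5 tapes.
Total size 853 GB; any packing needs at least ⌈853/200⌉ = 5 tapes.
So 5 is already optimal.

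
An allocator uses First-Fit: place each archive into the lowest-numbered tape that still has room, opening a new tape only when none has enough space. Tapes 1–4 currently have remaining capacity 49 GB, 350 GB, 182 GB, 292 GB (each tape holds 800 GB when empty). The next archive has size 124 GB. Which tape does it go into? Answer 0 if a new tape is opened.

2

Tapes with room: tape 2 (350 GB), tape 3 (182 GB), tape 4 (292 GB).
The first with room is tape 2.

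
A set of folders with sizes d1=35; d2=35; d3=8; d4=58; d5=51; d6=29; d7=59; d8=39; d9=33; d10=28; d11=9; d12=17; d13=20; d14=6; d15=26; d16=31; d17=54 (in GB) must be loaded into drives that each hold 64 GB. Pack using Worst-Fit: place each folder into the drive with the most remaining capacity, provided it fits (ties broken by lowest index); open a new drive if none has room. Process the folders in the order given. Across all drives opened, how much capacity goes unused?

drive 1: place d1 (35 GB), 29 GB left
drive 2: place d2 (35 GB), 29 GB left
drive 1: place d3 (8 GB), 21 GB left
drive 3: place d4 (58 GB), 6 GB left
drive 4: place d5 (51 GB), 13 GB left
drive 2: place d6 (29 GB), 0 GB left
drive 5: place d7 (59 GB), 5 GB left
drive 6: place d8 (39 GB), 25 GB left
drive 7: place d9 (33 GB), 31 GB left
drive 7: place d10 (28 GB), 3 GB left
drive 6: place d11 (9 GB), 16 GB left
drive 1: place d12 (17 GB), 4 GB left
drive 8: place d13 (20 GB), 44 GB left
drive 8: place d14 (6 GB), 38 GB left
drive 8: place d15 (26 GB), 12 GB left
drive 9: place d16 (31 GB), 33 GB left
drive 10: place d17 (54 GB), 10 GB left
10 drives × 64 GB = 640 GB; used 538 GB; unused 102 GB.

102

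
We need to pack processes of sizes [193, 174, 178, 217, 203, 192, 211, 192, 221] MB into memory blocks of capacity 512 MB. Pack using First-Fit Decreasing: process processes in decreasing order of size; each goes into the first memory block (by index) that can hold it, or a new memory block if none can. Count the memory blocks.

5

Sorted descending: 221, 217, 211, 203, 193, 192, 192, 178, 174.
Put 221 MB in memory block 1; 291 MB remain.
Put 217 MB in memory block 1; 74 MB remain.
Put 211 MB in memory block 2; 301 MB remain.
Put 203 MB in memory block 2; 98 MB remain.
Put 193 MB in memory block 3; 319 MB remain.
Put 192 MB in memory block 3; 127 MB remain.
Put 192 MB in memory block 4; 320 MB remain.
Put 178 MB in memory block 4; 142 MB remain.
Put 174 MB in memory block 5; 338 MB remain.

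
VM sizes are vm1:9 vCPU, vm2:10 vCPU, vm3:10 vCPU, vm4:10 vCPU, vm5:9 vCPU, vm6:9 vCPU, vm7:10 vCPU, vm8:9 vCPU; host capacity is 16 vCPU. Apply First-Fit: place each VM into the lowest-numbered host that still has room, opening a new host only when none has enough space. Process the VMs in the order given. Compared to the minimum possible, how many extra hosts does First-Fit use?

First-Fit: [9] [10] [10] [10] [9] [9] [10] [9] → 8 hosts.
8 VMs exceed 8 vCPU (half the capacity), and no two of those can share a host, so at least 8 hosts are needed.
So 8 is already optimal.

0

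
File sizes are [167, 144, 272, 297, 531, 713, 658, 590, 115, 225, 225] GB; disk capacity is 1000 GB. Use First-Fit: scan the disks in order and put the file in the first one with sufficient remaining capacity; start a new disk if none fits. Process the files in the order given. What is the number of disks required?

5 disks

disk 1: place 167 GB, 833 GB left
disk 1: place 144 GB, 689 GB left
disk 1: place 272 GB, 417 GB left
disk 1: place 297 GB, 120 GB left
disk 2: place 531 GB, 469 GB left
disk 3: place 713 GB, 287 GB left
disk 4: place 658 GB, 342 GB left
disk 5: place 590 GB, 410 GB left
disk 1: place 115 GB, 5 GB left
disk 2: place 225 GB, 244 GB left
disk 2: place 225 GB, 19 GB left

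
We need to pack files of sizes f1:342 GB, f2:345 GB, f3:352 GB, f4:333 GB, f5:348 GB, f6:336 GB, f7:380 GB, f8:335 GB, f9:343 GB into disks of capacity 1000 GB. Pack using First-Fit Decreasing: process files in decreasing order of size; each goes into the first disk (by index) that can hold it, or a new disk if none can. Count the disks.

5

Sorted descending: 380, 352, 348, 345, 343, 342, 336, 335, 333.
380 GB → disk 1 (remaining 620 GB)
352 GB → disk 1 (remaining 268 GB)
348 GB → disk 2 (remaining 652 GB)
345 GB → disk 2 (remaining 307 GB)
343 GB → disk 3 (remaining 657 GB)
342 GB → disk 3 (remaining 315 GB)
336 GB → disk 4 (remaining 664 GB)
335 GB → disk 4 (remaining 329 GB)
333 GB → disk 5 (remaining 667 GB)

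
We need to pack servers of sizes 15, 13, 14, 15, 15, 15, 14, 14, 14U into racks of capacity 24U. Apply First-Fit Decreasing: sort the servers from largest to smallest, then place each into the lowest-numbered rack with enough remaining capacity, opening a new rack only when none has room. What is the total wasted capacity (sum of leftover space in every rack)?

Sorted descending: 15, 15, 15, 15, 14, 14, 14, 14, 13.
Put 15U in rack 1; 9U remain.
Put 15U in rack 2; 9U remain.
Put 15U in rack 3; 9U remain.
Put 15U in rack 4; 9U remain.
Put 14U in rack 5; 10U remain.
Put 14U in rack 6; 10U remain.
Put 14U in rack 7; 10U remain.
Put 14U in rack 8; 10U remain.
Put 13U in rack 9; 11U remain.
9 racks × 24U = 216U; used 129U; unused 87U.

87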